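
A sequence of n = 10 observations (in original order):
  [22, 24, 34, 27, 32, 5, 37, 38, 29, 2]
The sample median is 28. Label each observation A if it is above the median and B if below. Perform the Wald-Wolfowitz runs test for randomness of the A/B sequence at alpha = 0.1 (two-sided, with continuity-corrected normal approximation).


Step 1: Compute median = 28; label A = above, B = below.
Labels in order: BBABABAAAB  (n_A = 5, n_B = 5)
Step 2: Count runs R = 7.
Step 3: Under H0 (random ordering), E[R] = 2*n_A*n_B/(n_A+n_B) + 1 = 2*5*5/10 + 1 = 6.0000.
        Var[R] = 2*n_A*n_B*(2*n_A*n_B - n_A - n_B) / ((n_A+n_B)^2 * (n_A+n_B-1)) = 2000/900 = 2.2222.
        SD[R] = 1.4907.
Step 4: Continuity-corrected z = (R - 0.5 - E[R]) / SD[R] = (7 - 0.5 - 6.0000) / 1.4907 = 0.3354.
Step 5: Two-sided p-value via normal approximation = 2*(1 - Phi(|z|)) = 0.737316.
Step 6: alpha = 0.1. fail to reject H0.

R = 7, z = 0.3354, p = 0.737316, fail to reject H0.


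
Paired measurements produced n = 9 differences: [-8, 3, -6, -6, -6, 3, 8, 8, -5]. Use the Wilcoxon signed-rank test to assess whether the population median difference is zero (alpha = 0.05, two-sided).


Step 1: Drop any zero differences (none here) and take |d_i|.
|d| = [8, 3, 6, 6, 6, 3, 8, 8, 5]
Step 2: Midrank |d_i| (ties get averaged ranks).
ranks: |8|->8, |3|->1.5, |6|->5, |6|->5, |6|->5, |3|->1.5, |8|->8, |8|->8, |5|->3
Step 3: Attach original signs; sum ranks with positive sign and with negative sign.
W+ = 1.5 + 1.5 + 8 + 8 = 19
W- = 8 + 5 + 5 + 5 + 3 = 26
(Check: W+ + W- = 45 should equal n(n+1)/2 = 45.)
Step 4: Test statistic W = min(W+, W-) = 19.
Step 5: Ties in |d|, so use the tie-corrected normal approximation.
        E[W] = n(n+1)/4 = 9*10/4 = 22.5.
        Tie groups: |d|=3 (t=2), |d|=6 (t=3), |d|=8 (t=3); sum(t^3 - t) = 54.
        Var[W] = n(n+1)(2n+1)/24 - sum(t^3-t)/48 = 1710/24 - 54/48 = 70.125.
        z = (W - E[W]) / sqrt(Var[W]) = (19 - 22.5) / 8.3741 = -0.4180.
        Two-sided p = 2*Phi(z) = 0.675979.
Step 6: alpha = 0.05. fail to reject H0.

W+ = 19, W- = 26, W = min = 19, p = 0.675979, fail to reject H0.


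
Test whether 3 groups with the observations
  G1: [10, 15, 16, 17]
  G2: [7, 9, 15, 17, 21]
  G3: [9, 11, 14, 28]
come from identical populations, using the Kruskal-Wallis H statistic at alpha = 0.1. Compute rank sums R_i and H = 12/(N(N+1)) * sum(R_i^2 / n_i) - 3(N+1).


Step 1: Combine all N = 13 observations and assign midranks.
sorted (value, group, rank): (7,G2,1), (9,G2,2.5), (9,G3,2.5), (10,G1,4), (11,G3,5), (14,G3,6), (15,G1,7.5), (15,G2,7.5), (16,G1,9), (17,G1,10.5), (17,G2,10.5), (21,G2,12), (28,G3,13)
Step 2: Sum ranks within each group.
R_1 = 31 (n_1 = 4)
R_2 = 33.5 (n_2 = 5)
R_3 = 26.5 (n_3 = 4)
Step 3: H = 12/(N(N+1)) * sum(R_i^2/n_i) - 3(N+1)
     = 12/(13*14) * (31^2/4 + 33.5^2/5 + 26.5^2/4) - 3*14
     = 0.065934 * 640.263 - 42
     = 0.215110.
Step 4: Ties present; correction factor C = 1 - 18/(13^3 - 13) = 0.991758. Corrected H = 0.215110 / 0.991758 = 0.216898.
Step 5: Under H0, H ~ chi^2(2); p-value = 0.897225.
Step 6: alpha = 0.1. fail to reject H0.

H = 0.2169, df = 2, p = 0.897225, fail to reject H0.


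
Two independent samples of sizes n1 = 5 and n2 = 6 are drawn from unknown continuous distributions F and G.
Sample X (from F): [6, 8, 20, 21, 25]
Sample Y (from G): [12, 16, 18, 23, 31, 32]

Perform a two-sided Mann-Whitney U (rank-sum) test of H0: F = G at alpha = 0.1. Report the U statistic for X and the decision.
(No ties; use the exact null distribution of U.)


Step 1: Combine and sort all 11 observations; assign midranks.
sorted (value, group): (6,X), (8,X), (12,Y), (16,Y), (18,Y), (20,X), (21,X), (23,Y), (25,X), (31,Y), (32,Y)
ranks: 6->1, 8->2, 12->3, 16->4, 18->5, 20->6, 21->7, 23->8, 25->9, 31->10, 32->11
Step 2: Rank sum for X: R1 = 1 + 2 + 6 + 7 + 9 = 25.
Step 3: U_X = R1 - n1(n1+1)/2 = 25 - 5*6/2 = 25 - 15 = 10.
       U_Y = n1*n2 - U_X = 30 - 10 = 20.
Step 4: No ties, so the exact null distribution of U (based on enumerating the C(11,5) = 462 equally likely rank assignments) gives the two-sided p-value.
Step 5: p-value = 0.428571; compare to alpha = 0.1. fail to reject H0.

U_X = 10, p = 0.428571, fail to reject H0 at alpha = 0.1.


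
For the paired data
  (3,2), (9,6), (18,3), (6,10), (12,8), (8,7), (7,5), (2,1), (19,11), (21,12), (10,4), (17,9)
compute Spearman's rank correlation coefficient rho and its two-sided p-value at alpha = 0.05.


Step 1: Rank x and y separately (midranks; no ties here).
rank(x): 3->2, 9->6, 18->10, 6->3, 12->8, 8->5, 7->4, 2->1, 19->11, 21->12, 10->7, 17->9
rank(y): 2->2, 6->6, 3->3, 10->10, 8->8, 7->7, 5->5, 1->1, 11->11, 12->12, 4->4, 9->9
Step 2: d_i = R_x(i) - R_y(i); compute d_i^2.
  (2-2)^2=0, (6-6)^2=0, (10-3)^2=49, (3-10)^2=49, (8-8)^2=0, (5-7)^2=4, (4-5)^2=1, (1-1)^2=0, (11-11)^2=0, (12-12)^2=0, (7-4)^2=9, (9-9)^2=0
sum(d^2) = 112.
Step 3: rho = 1 - 6*112 / (12*(12^2 - 1)) = 1 - 672/1716 = 0.608392.
Step 4: Under H0, t = rho * sqrt((n-2)/(1-rho^2)) = 2.4242 ~ t(10).
Step 5: Two-sided p-value from the t-distribution with 10 df = 0.035806.
Step 6: alpha = 0.05. reject H0.

rho = 0.6084, p = 0.035806, reject H0 at alpha = 0.05.


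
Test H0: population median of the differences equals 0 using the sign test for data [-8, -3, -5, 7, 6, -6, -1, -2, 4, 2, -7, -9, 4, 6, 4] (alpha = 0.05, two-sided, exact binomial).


Step 1: Discard zero differences. Original n = 15; n_eff = number of nonzero differences = 15.
Nonzero differences (with sign): -8, -3, -5, +7, +6, -6, -1, -2, +4, +2, -7, -9, +4, +6, +4
Step 2: Count signs: positive = 7, negative = 8.
Step 3: Under H0: P(positive) = 0.5, so the number of positives S ~ Bin(15, 0.5).
Step 4: Two-sided exact p-value = sum of Bin(15,0.5) probabilities at or below the observed probability = 1.000000.
Step 5: alpha = 0.05. fail to reject H0.

n_eff = 15, pos = 7, neg = 8, p = 1.000000, fail to reject H0.


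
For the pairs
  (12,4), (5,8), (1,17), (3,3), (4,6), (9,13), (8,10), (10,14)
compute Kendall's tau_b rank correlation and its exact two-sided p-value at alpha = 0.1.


Step 1: Enumerate the 28 unordered pairs (i,j) with i<j and classify each by sign(x_j-x_i) * sign(y_j-y_i).
  (1,2):dx=-7,dy=+4->D; (1,3):dx=-11,dy=+13->D; (1,4):dx=-9,dy=-1->C; (1,5):dx=-8,dy=+2->D
  (1,6):dx=-3,dy=+9->D; (1,7):dx=-4,dy=+6->D; (1,8):dx=-2,dy=+10->D; (2,3):dx=-4,dy=+9->D
  (2,4):dx=-2,dy=-5->C; (2,5):dx=-1,dy=-2->C; (2,6):dx=+4,dy=+5->C; (2,7):dx=+3,dy=+2->C
  (2,8):dx=+5,dy=+6->C; (3,4):dx=+2,dy=-14->D; (3,5):dx=+3,dy=-11->D; (3,6):dx=+8,dy=-4->D
  (3,7):dx=+7,dy=-7->D; (3,8):dx=+9,dy=-3->D; (4,5):dx=+1,dy=+3->C; (4,6):dx=+6,dy=+10->C
  (4,7):dx=+5,dy=+7->C; (4,8):dx=+7,dy=+11->C; (5,6):dx=+5,dy=+7->C; (5,7):dx=+4,dy=+4->C
  (5,8):dx=+6,dy=+8->C; (6,7):dx=-1,dy=-3->C; (6,8):dx=+1,dy=+1->C; (7,8):dx=+2,dy=+4->C
Step 2: C = 16, D = 12, total pairs = 28.
Step 3: tau = (C - D)/(n(n-1)/2) = (16 - 12)/28 = 0.142857.
Step 4: Exact two-sided p-value (enumerate n! = 40320 permutations of y under H0): p = 0.719544.
Step 5: alpha = 0.1. fail to reject H0.

tau_b = 0.1429 (C=16, D=12), p = 0.719544, fail to reject H0.


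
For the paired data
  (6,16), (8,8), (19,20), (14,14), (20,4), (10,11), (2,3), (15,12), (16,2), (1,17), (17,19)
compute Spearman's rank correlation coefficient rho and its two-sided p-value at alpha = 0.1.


Step 1: Rank x and y separately (midranks; no ties here).
rank(x): 6->3, 8->4, 19->10, 14->6, 20->11, 10->5, 2->2, 15->7, 16->8, 1->1, 17->9
rank(y): 16->8, 8->4, 20->11, 14->7, 4->3, 11->5, 3->2, 12->6, 2->1, 17->9, 19->10
Step 2: d_i = R_x(i) - R_y(i); compute d_i^2.
  (3-8)^2=25, (4-4)^2=0, (10-11)^2=1, (6-7)^2=1, (11-3)^2=64, (5-5)^2=0, (2-2)^2=0, (7-6)^2=1, (8-1)^2=49, (1-9)^2=64, (9-10)^2=1
sum(d^2) = 206.
Step 3: rho = 1 - 6*206 / (11*(11^2 - 1)) = 1 - 1236/1320 = 0.063636.
Step 4: Under H0, t = rho * sqrt((n-2)/(1-rho^2)) = 0.1913 ~ t(9).
Step 5: Two-sided p-value from the t-distribution with 9 df = 0.852539.
Step 6: alpha = 0.1. fail to reject H0.

rho = 0.0636, p = 0.852539, fail to reject H0 at alpha = 0.1.


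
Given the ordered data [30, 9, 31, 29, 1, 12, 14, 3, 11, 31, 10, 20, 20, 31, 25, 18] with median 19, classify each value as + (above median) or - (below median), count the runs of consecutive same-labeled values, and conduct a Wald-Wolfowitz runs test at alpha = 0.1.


Step 1: Compute median = 19; label A = above, B = below.
Labels in order: ABAABBBBBABAAAAB  (n_A = 8, n_B = 8)
Step 2: Count runs R = 8.
Step 3: Under H0 (random ordering), E[R] = 2*n_A*n_B/(n_A+n_B) + 1 = 2*8*8/16 + 1 = 9.0000.
        Var[R] = 2*n_A*n_B*(2*n_A*n_B - n_A - n_B) / ((n_A+n_B)^2 * (n_A+n_B-1)) = 14336/3840 = 3.7333.
        SD[R] = 1.9322.
Step 4: Continuity-corrected z = (R + 0.5 - E[R]) / SD[R] = (8 + 0.5 - 9.0000) / 1.9322 = -0.2588.
Step 5: Two-sided p-value via normal approximation = 2*(1 - Phi(|z|)) = 0.795809.
Step 6: alpha = 0.1. fail to reject H0.

R = 8, z = -0.2588, p = 0.795809, fail to reject H0.


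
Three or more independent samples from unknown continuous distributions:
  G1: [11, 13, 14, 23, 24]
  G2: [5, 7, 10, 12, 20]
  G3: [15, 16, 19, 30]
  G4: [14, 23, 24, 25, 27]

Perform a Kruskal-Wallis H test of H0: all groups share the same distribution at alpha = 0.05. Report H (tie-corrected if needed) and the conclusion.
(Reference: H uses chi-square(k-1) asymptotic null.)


Step 1: Combine all N = 19 observations and assign midranks.
sorted (value, group, rank): (5,G2,1), (7,G2,2), (10,G2,3), (11,G1,4), (12,G2,5), (13,G1,6), (14,G1,7.5), (14,G4,7.5), (15,G3,9), (16,G3,10), (19,G3,11), (20,G2,12), (23,G1,13.5), (23,G4,13.5), (24,G1,15.5), (24,G4,15.5), (25,G4,17), (27,G4,18), (30,G3,19)
Step 2: Sum ranks within each group.
R_1 = 46.5 (n_1 = 5)
R_2 = 23 (n_2 = 5)
R_3 = 49 (n_3 = 4)
R_4 = 71.5 (n_4 = 5)
Step 3: H = 12/(N(N+1)) * sum(R_i^2/n_i) - 3(N+1)
     = 12/(19*20) * (46.5^2/5 + 23^2/5 + 49^2/4 + 71.5^2/5) - 3*20
     = 0.031579 * 2160.95 - 60
     = 8.240526.
Step 4: Ties present; correction factor C = 1 - 18/(19^3 - 19) = 0.997368. Corrected H = 8.240526 / 0.997368 = 8.262269.
Step 5: Under H0, H ~ chi^2(3); p-value = 0.040891.
Step 6: alpha = 0.05. reject H0.

H = 8.2623, df = 3, p = 0.040891, reject H0.


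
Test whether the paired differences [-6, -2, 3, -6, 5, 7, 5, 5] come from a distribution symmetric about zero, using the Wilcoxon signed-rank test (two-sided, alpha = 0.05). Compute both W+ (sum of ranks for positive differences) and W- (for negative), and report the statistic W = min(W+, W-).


Step 1: Drop any zero differences (none here) and take |d_i|.
|d| = [6, 2, 3, 6, 5, 7, 5, 5]
Step 2: Midrank |d_i| (ties get averaged ranks).
ranks: |6|->6.5, |2|->1, |3|->2, |6|->6.5, |5|->4, |7|->8, |5|->4, |5|->4
Step 3: Attach original signs; sum ranks with positive sign and with negative sign.
W+ = 2 + 4 + 8 + 4 + 4 = 22
W- = 6.5 + 1 + 6.5 = 14
(Check: W+ + W- = 36 should equal n(n+1)/2 = 36.)
Step 4: Test statistic W = min(W+, W-) = 14.
Step 5: Ties in |d|, so use the tie-corrected normal approximation.
        E[W] = n(n+1)/4 = 8*9/4 = 18.
        Tie groups: |d|=5 (t=3), |d|=6 (t=2); sum(t^3 - t) = 30.
        Var[W] = n(n+1)(2n+1)/24 - sum(t^3-t)/48 = 1224/24 - 30/48 = 50.375.
        z = (W - E[W]) / sqrt(Var[W]) = (14 - 18) / 7.0975 = -0.5636.
        Two-sided p = 2*Phi(z) = 0.573043.
Step 6: alpha = 0.05. fail to reject H0.

W+ = 22, W- = 14, W = min = 14, p = 0.573043, fail to reject H0.


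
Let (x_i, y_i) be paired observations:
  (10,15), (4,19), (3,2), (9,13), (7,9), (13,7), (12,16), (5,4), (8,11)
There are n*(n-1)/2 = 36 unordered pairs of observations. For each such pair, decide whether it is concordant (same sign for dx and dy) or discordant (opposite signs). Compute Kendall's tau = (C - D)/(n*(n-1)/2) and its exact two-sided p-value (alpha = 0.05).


Step 1: Enumerate the 36 unordered pairs (i,j) with i<j and classify each by sign(x_j-x_i) * sign(y_j-y_i).
  (1,2):dx=-6,dy=+4->D; (1,3):dx=-7,dy=-13->C; (1,4):dx=-1,dy=-2->C; (1,5):dx=-3,dy=-6->C
  (1,6):dx=+3,dy=-8->D; (1,7):dx=+2,dy=+1->C; (1,8):dx=-5,dy=-11->C; (1,9):dx=-2,dy=-4->C
  (2,3):dx=-1,dy=-17->C; (2,4):dx=+5,dy=-6->D; (2,5):dx=+3,dy=-10->D; (2,6):dx=+9,dy=-12->D
  (2,7):dx=+8,dy=-3->D; (2,8):dx=+1,dy=-15->D; (2,9):dx=+4,dy=-8->D; (3,4):dx=+6,dy=+11->C
  (3,5):dx=+4,dy=+7->C; (3,6):dx=+10,dy=+5->C; (3,7):dx=+9,dy=+14->C; (3,8):dx=+2,dy=+2->C
  (3,9):dx=+5,dy=+9->C; (4,5):dx=-2,dy=-4->C; (4,6):dx=+4,dy=-6->D; (4,7):dx=+3,dy=+3->C
  (4,8):dx=-4,dy=-9->C; (4,9):dx=-1,dy=-2->C; (5,6):dx=+6,dy=-2->D; (5,7):dx=+5,dy=+7->C
  (5,8):dx=-2,dy=-5->C; (5,9):dx=+1,dy=+2->C; (6,7):dx=-1,dy=+9->D; (6,8):dx=-8,dy=-3->C
  (6,9):dx=-5,dy=+4->D; (7,8):dx=-7,dy=-12->C; (7,9):dx=-4,dy=-5->C; (8,9):dx=+3,dy=+7->C
Step 2: C = 24, D = 12, total pairs = 36.
Step 3: tau = (C - D)/(n(n-1)/2) = (24 - 12)/36 = 0.333333.
Step 4: Exact two-sided p-value (enumerate n! = 362880 permutations of y under H0): p = 0.259518.
Step 5: alpha = 0.05. fail to reject H0.

tau_b = 0.3333 (C=24, D=12), p = 0.259518, fail to reject H0.


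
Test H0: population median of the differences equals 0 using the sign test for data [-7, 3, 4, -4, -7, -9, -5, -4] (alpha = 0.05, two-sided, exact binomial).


Step 1: Discard zero differences. Original n = 8; n_eff = number of nonzero differences = 8.
Nonzero differences (with sign): -7, +3, +4, -4, -7, -9, -5, -4
Step 2: Count signs: positive = 2, negative = 6.
Step 3: Under H0: P(positive) = 0.5, so the number of positives S ~ Bin(8, 0.5).
Step 4: Two-sided exact p-value = sum of Bin(8,0.5) probabilities at or below the observed probability = 0.289062.
Step 5: alpha = 0.05. fail to reject H0.

n_eff = 8, pos = 2, neg = 6, p = 0.289062, fail to reject H0.


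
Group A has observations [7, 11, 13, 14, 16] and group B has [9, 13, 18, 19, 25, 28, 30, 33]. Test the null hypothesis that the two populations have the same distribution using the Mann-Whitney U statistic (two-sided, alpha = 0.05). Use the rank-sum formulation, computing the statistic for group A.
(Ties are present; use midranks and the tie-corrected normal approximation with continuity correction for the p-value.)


Step 1: Combine and sort all 13 observations; assign midranks.
sorted (value, group): (7,X), (9,Y), (11,X), (13,X), (13,Y), (14,X), (16,X), (18,Y), (19,Y), (25,Y), (28,Y), (30,Y), (33,Y)
ranks: 7->1, 9->2, 11->3, 13->4.5, 13->4.5, 14->6, 16->7, 18->8, 19->9, 25->10, 28->11, 30->12, 33->13
Step 2: Rank sum for X: R1 = 1 + 3 + 4.5 + 6 + 7 = 21.5.
Step 3: U_X = R1 - n1(n1+1)/2 = 21.5 - 5*6/2 = 21.5 - 15 = 6.5.
       U_Y = n1*n2 - U_X = 40 - 6.5 = 33.5.
Step 4: Ties are present, so use the tie-corrected normal approximation (with continuity correction) for the p-value.
Step 5: p-value = 0.056699; compare to alpha = 0.05. fail to reject H0.

U_X = 6.5, p = 0.056699, fail to reject H0 at alpha = 0.05.


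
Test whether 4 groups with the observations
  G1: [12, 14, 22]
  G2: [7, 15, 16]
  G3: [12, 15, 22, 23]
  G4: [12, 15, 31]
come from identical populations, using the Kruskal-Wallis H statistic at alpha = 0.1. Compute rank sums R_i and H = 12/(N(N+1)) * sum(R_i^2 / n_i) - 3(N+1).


Step 1: Combine all N = 13 observations and assign midranks.
sorted (value, group, rank): (7,G2,1), (12,G1,3), (12,G3,3), (12,G4,3), (14,G1,5), (15,G2,7), (15,G3,7), (15,G4,7), (16,G2,9), (22,G1,10.5), (22,G3,10.5), (23,G3,12), (31,G4,13)
Step 2: Sum ranks within each group.
R_1 = 18.5 (n_1 = 3)
R_2 = 17 (n_2 = 3)
R_3 = 32.5 (n_3 = 4)
R_4 = 23 (n_4 = 3)
Step 3: H = 12/(N(N+1)) * sum(R_i^2/n_i) - 3(N+1)
     = 12/(13*14) * (18.5^2/3 + 17^2/3 + 32.5^2/4 + 23^2/3) - 3*14
     = 0.065934 * 650.812 - 42
     = 0.910714.
Step 4: Ties present; correction factor C = 1 - 54/(13^3 - 13) = 0.975275. Corrected H = 0.910714 / 0.975275 = 0.933803.
Step 5: Under H0, H ~ chi^2(3); p-value = 0.817264.
Step 6: alpha = 0.1. fail to reject H0.

H = 0.9338, df = 3, p = 0.817264, fail to reject H0.


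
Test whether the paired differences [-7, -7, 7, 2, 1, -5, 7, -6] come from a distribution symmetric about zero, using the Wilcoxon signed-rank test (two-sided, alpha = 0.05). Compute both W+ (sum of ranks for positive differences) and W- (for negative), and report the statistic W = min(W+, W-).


Step 1: Drop any zero differences (none here) and take |d_i|.
|d| = [7, 7, 7, 2, 1, 5, 7, 6]
Step 2: Midrank |d_i| (ties get averaged ranks).
ranks: |7|->6.5, |7|->6.5, |7|->6.5, |2|->2, |1|->1, |5|->3, |7|->6.5, |6|->4
Step 3: Attach original signs; sum ranks with positive sign and with negative sign.
W+ = 6.5 + 2 + 1 + 6.5 = 16
W- = 6.5 + 6.5 + 3 + 4 = 20
(Check: W+ + W- = 36 should equal n(n+1)/2 = 36.)
Step 4: Test statistic W = min(W+, W-) = 16.
Step 5: Ties in |d|, so use the tie-corrected normal approximation.
        E[W] = n(n+1)/4 = 8*9/4 = 18.
        Tie groups: |d|=7 (t=4); sum(t^3 - t) = 60.
        Var[W] = n(n+1)(2n+1)/24 - sum(t^3-t)/48 = 1224/24 - 60/48 = 49.75.
        z = (W - E[W]) / sqrt(Var[W]) = (16 - 18) / 7.0534 = -0.2836.
        Two-sided p = 2*Phi(z) = 0.776753.
Step 6: alpha = 0.05. fail to reject H0.

W+ = 16, W- = 20, W = min = 16, p = 0.776753, fail to reject H0.


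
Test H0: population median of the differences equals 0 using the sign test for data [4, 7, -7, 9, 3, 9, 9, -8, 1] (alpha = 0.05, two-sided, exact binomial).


Step 1: Discard zero differences. Original n = 9; n_eff = number of nonzero differences = 9.
Nonzero differences (with sign): +4, +7, -7, +9, +3, +9, +9, -8, +1
Step 2: Count signs: positive = 7, negative = 2.
Step 3: Under H0: P(positive) = 0.5, so the number of positives S ~ Bin(9, 0.5).
Step 4: Two-sided exact p-value = sum of Bin(9,0.5) probabilities at or below the observed probability = 0.179688.
Step 5: alpha = 0.05. fail to reject H0.

n_eff = 9, pos = 7, neg = 2, p = 0.179688, fail to reject H0.


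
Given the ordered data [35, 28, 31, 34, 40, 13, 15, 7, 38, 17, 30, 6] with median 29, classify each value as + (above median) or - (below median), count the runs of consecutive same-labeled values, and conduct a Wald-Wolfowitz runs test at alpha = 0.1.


Step 1: Compute median = 29; label A = above, B = below.
Labels in order: ABAAABBBABAB  (n_A = 6, n_B = 6)
Step 2: Count runs R = 8.
Step 3: Under H0 (random ordering), E[R] = 2*n_A*n_B/(n_A+n_B) + 1 = 2*6*6/12 + 1 = 7.0000.
        Var[R] = 2*n_A*n_B*(2*n_A*n_B - n_A - n_B) / ((n_A+n_B)^2 * (n_A+n_B-1)) = 4320/1584 = 2.7273.
        SD[R] = 1.6514.
Step 4: Continuity-corrected z = (R - 0.5 - E[R]) / SD[R] = (8 - 0.5 - 7.0000) / 1.6514 = 0.3028.
Step 5: Two-sided p-value via normal approximation = 2*(1 - Phi(|z|)) = 0.762069.
Step 6: alpha = 0.1. fail to reject H0.

R = 8, z = 0.3028, p = 0.762069, fail to reject H0.


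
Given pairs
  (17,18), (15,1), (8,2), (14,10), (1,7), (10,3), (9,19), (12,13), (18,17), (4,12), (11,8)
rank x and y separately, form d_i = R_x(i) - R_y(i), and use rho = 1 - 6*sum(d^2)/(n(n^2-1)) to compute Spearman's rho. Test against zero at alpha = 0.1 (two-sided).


Step 1: Rank x and y separately (midranks; no ties here).
rank(x): 17->10, 15->9, 8->3, 14->8, 1->1, 10->5, 9->4, 12->7, 18->11, 4->2, 11->6
rank(y): 18->10, 1->1, 2->2, 10->6, 7->4, 3->3, 19->11, 13->8, 17->9, 12->7, 8->5
Step 2: d_i = R_x(i) - R_y(i); compute d_i^2.
  (10-10)^2=0, (9-1)^2=64, (3-2)^2=1, (8-6)^2=4, (1-4)^2=9, (5-3)^2=4, (4-11)^2=49, (7-8)^2=1, (11-9)^2=4, (2-7)^2=25, (6-5)^2=1
sum(d^2) = 162.
Step 3: rho = 1 - 6*162 / (11*(11^2 - 1)) = 1 - 972/1320 = 0.263636.
Step 4: Under H0, t = rho * sqrt((n-2)/(1-rho^2)) = 0.8199 ~ t(9).
Step 5: Two-sided p-value from the t-distribution with 9 df = 0.433441.
Step 6: alpha = 0.1. fail to reject H0.

rho = 0.2636, p = 0.433441, fail to reject H0 at alpha = 0.1.


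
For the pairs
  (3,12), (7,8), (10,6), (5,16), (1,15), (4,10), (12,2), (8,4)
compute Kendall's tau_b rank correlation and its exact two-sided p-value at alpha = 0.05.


Step 1: Enumerate the 28 unordered pairs (i,j) with i<j and classify each by sign(x_j-x_i) * sign(y_j-y_i).
  (1,2):dx=+4,dy=-4->D; (1,3):dx=+7,dy=-6->D; (1,4):dx=+2,dy=+4->C; (1,5):dx=-2,dy=+3->D
  (1,6):dx=+1,dy=-2->D; (1,7):dx=+9,dy=-10->D; (1,8):dx=+5,dy=-8->D; (2,3):dx=+3,dy=-2->D
  (2,4):dx=-2,dy=+8->D; (2,5):dx=-6,dy=+7->D; (2,6):dx=-3,dy=+2->D; (2,7):dx=+5,dy=-6->D
  (2,8):dx=+1,dy=-4->D; (3,4):dx=-5,dy=+10->D; (3,5):dx=-9,dy=+9->D; (3,6):dx=-6,dy=+4->D
  (3,7):dx=+2,dy=-4->D; (3,8):dx=-2,dy=-2->C; (4,5):dx=-4,dy=-1->C; (4,6):dx=-1,dy=-6->C
  (4,7):dx=+7,dy=-14->D; (4,8):dx=+3,dy=-12->D; (5,6):dx=+3,dy=-5->D; (5,7):dx=+11,dy=-13->D
  (5,8):dx=+7,dy=-11->D; (6,7):dx=+8,dy=-8->D; (6,8):dx=+4,dy=-6->D; (7,8):dx=-4,dy=+2->D
Step 2: C = 4, D = 24, total pairs = 28.
Step 3: tau = (C - D)/(n(n-1)/2) = (4 - 24)/28 = -0.714286.
Step 4: Exact two-sided p-value (enumerate n! = 40320 permutations of y under H0): p = 0.014137.
Step 5: alpha = 0.05. reject H0.

tau_b = -0.7143 (C=4, D=24), p = 0.014137, reject H0.


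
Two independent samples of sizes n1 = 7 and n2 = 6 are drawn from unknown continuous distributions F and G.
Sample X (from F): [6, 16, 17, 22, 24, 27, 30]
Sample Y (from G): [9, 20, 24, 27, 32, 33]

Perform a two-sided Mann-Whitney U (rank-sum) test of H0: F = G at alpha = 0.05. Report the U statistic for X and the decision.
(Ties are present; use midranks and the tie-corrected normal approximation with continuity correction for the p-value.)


Step 1: Combine and sort all 13 observations; assign midranks.
sorted (value, group): (6,X), (9,Y), (16,X), (17,X), (20,Y), (22,X), (24,X), (24,Y), (27,X), (27,Y), (30,X), (32,Y), (33,Y)
ranks: 6->1, 9->2, 16->3, 17->4, 20->5, 22->6, 24->7.5, 24->7.5, 27->9.5, 27->9.5, 30->11, 32->12, 33->13
Step 2: Rank sum for X: R1 = 1 + 3 + 4 + 6 + 7.5 + 9.5 + 11 = 42.
Step 3: U_X = R1 - n1(n1+1)/2 = 42 - 7*8/2 = 42 - 28 = 14.
       U_Y = n1*n2 - U_X = 42 - 14 = 28.
Step 4: Ties are present, so use the tie-corrected normal approximation (with continuity correction) for the p-value.
Step 5: p-value = 0.351785; compare to alpha = 0.05. fail to reject H0.

U_X = 14, p = 0.351785, fail to reject H0 at alpha = 0.05.


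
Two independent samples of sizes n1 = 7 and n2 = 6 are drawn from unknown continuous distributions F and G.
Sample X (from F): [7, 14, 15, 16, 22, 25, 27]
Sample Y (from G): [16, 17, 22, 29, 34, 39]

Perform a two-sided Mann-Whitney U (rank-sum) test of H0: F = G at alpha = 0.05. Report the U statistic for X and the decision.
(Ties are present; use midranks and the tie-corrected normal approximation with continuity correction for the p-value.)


Step 1: Combine and sort all 13 observations; assign midranks.
sorted (value, group): (7,X), (14,X), (15,X), (16,X), (16,Y), (17,Y), (22,X), (22,Y), (25,X), (27,X), (29,Y), (34,Y), (39,Y)
ranks: 7->1, 14->2, 15->3, 16->4.5, 16->4.5, 17->6, 22->7.5, 22->7.5, 25->9, 27->10, 29->11, 34->12, 39->13
Step 2: Rank sum for X: R1 = 1 + 2 + 3 + 4.5 + 7.5 + 9 + 10 = 37.
Step 3: U_X = R1 - n1(n1+1)/2 = 37 - 7*8/2 = 37 - 28 = 9.
       U_Y = n1*n2 - U_X = 42 - 9 = 33.
Step 4: Ties are present, so use the tie-corrected normal approximation (with continuity correction) for the p-value.
Step 5: p-value = 0.099478; compare to alpha = 0.05. fail to reject H0.

U_X = 9, p = 0.099478, fail to reject H0 at alpha = 0.05.


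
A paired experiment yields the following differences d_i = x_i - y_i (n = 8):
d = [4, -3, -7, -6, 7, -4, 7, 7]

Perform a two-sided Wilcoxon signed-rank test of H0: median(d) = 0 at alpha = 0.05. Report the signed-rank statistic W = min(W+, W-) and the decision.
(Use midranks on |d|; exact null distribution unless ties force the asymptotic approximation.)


Step 1: Drop any zero differences (none here) and take |d_i|.
|d| = [4, 3, 7, 6, 7, 4, 7, 7]
Step 2: Midrank |d_i| (ties get averaged ranks).
ranks: |4|->2.5, |3|->1, |7|->6.5, |6|->4, |7|->6.5, |4|->2.5, |7|->6.5, |7|->6.5
Step 3: Attach original signs; sum ranks with positive sign and with negative sign.
W+ = 2.5 + 6.5 + 6.5 + 6.5 = 22
W- = 1 + 6.5 + 4 + 2.5 = 14
(Check: W+ + W- = 36 should equal n(n+1)/2 = 36.)
Step 4: Test statistic W = min(W+, W-) = 14.
Step 5: Ties in |d|, so use the tie-corrected normal approximation.
        E[W] = n(n+1)/4 = 8*9/4 = 18.
        Tie groups: |d|=4 (t=2), |d|=7 (t=4); sum(t^3 - t) = 66.
        Var[W] = n(n+1)(2n+1)/24 - sum(t^3-t)/48 = 1224/24 - 66/48 = 49.625.
        z = (W - E[W]) / sqrt(Var[W]) = (14 - 18) / 7.0445 = -0.5678.
        Two-sided p = 2*Phi(z) = 0.570158.
Step 6: alpha = 0.05. fail to reject H0.

W+ = 22, W- = 14, W = min = 14, p = 0.570158, fail to reject H0.


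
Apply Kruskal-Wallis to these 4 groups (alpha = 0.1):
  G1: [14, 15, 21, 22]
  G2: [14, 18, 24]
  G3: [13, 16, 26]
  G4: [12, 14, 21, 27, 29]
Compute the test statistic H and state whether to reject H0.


Step 1: Combine all N = 15 observations and assign midranks.
sorted (value, group, rank): (12,G4,1), (13,G3,2), (14,G1,4), (14,G2,4), (14,G4,4), (15,G1,6), (16,G3,7), (18,G2,8), (21,G1,9.5), (21,G4,9.5), (22,G1,11), (24,G2,12), (26,G3,13), (27,G4,14), (29,G4,15)
Step 2: Sum ranks within each group.
R_1 = 30.5 (n_1 = 4)
R_2 = 24 (n_2 = 3)
R_3 = 22 (n_3 = 3)
R_4 = 43.5 (n_4 = 5)
Step 3: H = 12/(N(N+1)) * sum(R_i^2/n_i) - 3(N+1)
     = 12/(15*16) * (30.5^2/4 + 24^2/3 + 22^2/3 + 43.5^2/5) - 3*16
     = 0.050000 * 964.346 - 48
     = 0.217292.
Step 4: Ties present; correction factor C = 1 - 30/(15^3 - 15) = 0.991071. Corrected H = 0.217292 / 0.991071 = 0.219249.
Step 5: Under H0, H ~ chi^2(3); p-value = 0.974424.
Step 6: alpha = 0.1. fail to reject H0.

H = 0.2192, df = 3, p = 0.974424, fail to reject H0.


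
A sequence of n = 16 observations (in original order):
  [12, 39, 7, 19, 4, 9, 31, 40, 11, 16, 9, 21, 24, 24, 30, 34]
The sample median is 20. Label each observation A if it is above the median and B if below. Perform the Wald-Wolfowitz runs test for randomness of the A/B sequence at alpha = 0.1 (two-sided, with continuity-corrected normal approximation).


Step 1: Compute median = 20; label A = above, B = below.
Labels in order: BABBBBAABBBAAAAA  (n_A = 8, n_B = 8)
Step 2: Count runs R = 6.
Step 3: Under H0 (random ordering), E[R] = 2*n_A*n_B/(n_A+n_B) + 1 = 2*8*8/16 + 1 = 9.0000.
        Var[R] = 2*n_A*n_B*(2*n_A*n_B - n_A - n_B) / ((n_A+n_B)^2 * (n_A+n_B-1)) = 14336/3840 = 3.7333.
        SD[R] = 1.9322.
Step 4: Continuity-corrected z = (R + 0.5 - E[R]) / SD[R] = (6 + 0.5 - 9.0000) / 1.9322 = -1.2939.
Step 5: Two-sided p-value via normal approximation = 2*(1 - Phi(|z|)) = 0.195709.
Step 6: alpha = 0.1. fail to reject H0.

R = 6, z = -1.2939, p = 0.195709, fail to reject H0.


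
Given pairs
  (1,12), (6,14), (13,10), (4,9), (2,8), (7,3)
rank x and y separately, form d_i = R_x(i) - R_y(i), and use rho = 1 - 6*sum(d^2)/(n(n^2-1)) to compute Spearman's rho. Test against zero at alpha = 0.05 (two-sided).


Step 1: Rank x and y separately (midranks; no ties here).
rank(x): 1->1, 6->4, 13->6, 4->3, 2->2, 7->5
rank(y): 12->5, 14->6, 10->4, 9->3, 8->2, 3->1
Step 2: d_i = R_x(i) - R_y(i); compute d_i^2.
  (1-5)^2=16, (4-6)^2=4, (6-4)^2=4, (3-3)^2=0, (2-2)^2=0, (5-1)^2=16
sum(d^2) = 40.
Step 3: rho = 1 - 6*40 / (6*(6^2 - 1)) = 1 - 240/210 = -0.142857.
Step 4: Under H0, t = rho * sqrt((n-2)/(1-rho^2)) = -0.2887 ~ t(4).
Step 5: Two-sided p-value from the t-distribution with 4 df = 0.787172.
Step 6: alpha = 0.05. fail to reject H0.

rho = -0.1429, p = 0.787172, fail to reject H0 at alpha = 0.05.


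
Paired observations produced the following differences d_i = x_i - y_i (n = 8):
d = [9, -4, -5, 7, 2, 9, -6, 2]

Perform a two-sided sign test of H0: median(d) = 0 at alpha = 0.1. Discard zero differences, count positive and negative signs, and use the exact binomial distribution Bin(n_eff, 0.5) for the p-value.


Step 1: Discard zero differences. Original n = 8; n_eff = number of nonzero differences = 8.
Nonzero differences (with sign): +9, -4, -5, +7, +2, +9, -6, +2
Step 2: Count signs: positive = 5, negative = 3.
Step 3: Under H0: P(positive) = 0.5, so the number of positives S ~ Bin(8, 0.5).
Step 4: Two-sided exact p-value = sum of Bin(8,0.5) probabilities at or below the observed probability = 0.726562.
Step 5: alpha = 0.1. fail to reject H0.

n_eff = 8, pos = 5, neg = 3, p = 0.726562, fail to reject H0.


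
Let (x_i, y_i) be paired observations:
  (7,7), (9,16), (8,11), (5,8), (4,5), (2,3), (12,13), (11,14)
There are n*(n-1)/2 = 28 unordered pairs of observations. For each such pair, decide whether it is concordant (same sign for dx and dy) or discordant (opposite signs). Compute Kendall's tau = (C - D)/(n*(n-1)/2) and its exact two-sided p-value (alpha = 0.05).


Step 1: Enumerate the 28 unordered pairs (i,j) with i<j and classify each by sign(x_j-x_i) * sign(y_j-y_i).
  (1,2):dx=+2,dy=+9->C; (1,3):dx=+1,dy=+4->C; (1,4):dx=-2,dy=+1->D; (1,5):dx=-3,dy=-2->C
  (1,6):dx=-5,dy=-4->C; (1,7):dx=+5,dy=+6->C; (1,8):dx=+4,dy=+7->C; (2,3):dx=-1,dy=-5->C
  (2,4):dx=-4,dy=-8->C; (2,5):dx=-5,dy=-11->C; (2,6):dx=-7,dy=-13->C; (2,7):dx=+3,dy=-3->D
  (2,8):dx=+2,dy=-2->D; (3,4):dx=-3,dy=-3->C; (3,5):dx=-4,dy=-6->C; (3,6):dx=-6,dy=-8->C
  (3,7):dx=+4,dy=+2->C; (3,8):dx=+3,dy=+3->C; (4,5):dx=-1,dy=-3->C; (4,6):dx=-3,dy=-5->C
  (4,7):dx=+7,dy=+5->C; (4,8):dx=+6,dy=+6->C; (5,6):dx=-2,dy=-2->C; (5,7):dx=+8,dy=+8->C
  (5,8):dx=+7,dy=+9->C; (6,7):dx=+10,dy=+10->C; (6,8):dx=+9,dy=+11->C; (7,8):dx=-1,dy=+1->D
Step 2: C = 24, D = 4, total pairs = 28.
Step 3: tau = (C - D)/(n(n-1)/2) = (24 - 4)/28 = 0.714286.
Step 4: Exact two-sided p-value (enumerate n! = 40320 permutations of y under H0): p = 0.014137.
Step 5: alpha = 0.05. reject H0.

tau_b = 0.7143 (C=24, D=4), p = 0.014137, reject H0.


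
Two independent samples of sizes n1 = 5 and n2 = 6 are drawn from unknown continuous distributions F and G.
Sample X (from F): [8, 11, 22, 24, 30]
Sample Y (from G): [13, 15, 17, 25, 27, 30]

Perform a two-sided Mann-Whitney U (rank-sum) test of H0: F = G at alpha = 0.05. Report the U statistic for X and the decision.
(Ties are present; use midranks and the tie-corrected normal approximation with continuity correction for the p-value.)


Step 1: Combine and sort all 11 observations; assign midranks.
sorted (value, group): (8,X), (11,X), (13,Y), (15,Y), (17,Y), (22,X), (24,X), (25,Y), (27,Y), (30,X), (30,Y)
ranks: 8->1, 11->2, 13->3, 15->4, 17->5, 22->6, 24->7, 25->8, 27->9, 30->10.5, 30->10.5
Step 2: Rank sum for X: R1 = 1 + 2 + 6 + 7 + 10.5 = 26.5.
Step 3: U_X = R1 - n1(n1+1)/2 = 26.5 - 5*6/2 = 26.5 - 15 = 11.5.
       U_Y = n1*n2 - U_X = 30 - 11.5 = 18.5.
Step 4: Ties are present, so use the tie-corrected normal approximation (with continuity correction) for the p-value.
Step 5: p-value = 0.583025; compare to alpha = 0.05. fail to reject H0.

U_X = 11.5, p = 0.583025, fail to reject H0 at alpha = 0.05.


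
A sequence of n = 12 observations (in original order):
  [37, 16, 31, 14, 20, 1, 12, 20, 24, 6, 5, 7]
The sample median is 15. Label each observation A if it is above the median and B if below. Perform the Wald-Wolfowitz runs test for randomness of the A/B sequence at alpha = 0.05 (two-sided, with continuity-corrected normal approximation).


Step 1: Compute median = 15; label A = above, B = below.
Labels in order: AAABABBAABBB  (n_A = 6, n_B = 6)
Step 2: Count runs R = 6.
Step 3: Under H0 (random ordering), E[R] = 2*n_A*n_B/(n_A+n_B) + 1 = 2*6*6/12 + 1 = 7.0000.
        Var[R] = 2*n_A*n_B*(2*n_A*n_B - n_A - n_B) / ((n_A+n_B)^2 * (n_A+n_B-1)) = 4320/1584 = 2.7273.
        SD[R] = 1.6514.
Step 4: Continuity-corrected z = (R + 0.5 - E[R]) / SD[R] = (6 + 0.5 - 7.0000) / 1.6514 = -0.3028.
Step 5: Two-sided p-value via normal approximation = 2*(1 - Phi(|z|)) = 0.762069.
Step 6: alpha = 0.05. fail to reject H0.

R = 6, z = -0.3028, p = 0.762069, fail to reject H0.


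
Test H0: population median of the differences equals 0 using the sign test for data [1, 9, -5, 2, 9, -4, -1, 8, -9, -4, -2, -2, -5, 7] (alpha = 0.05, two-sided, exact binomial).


Step 1: Discard zero differences. Original n = 14; n_eff = number of nonzero differences = 14.
Nonzero differences (with sign): +1, +9, -5, +2, +9, -4, -1, +8, -9, -4, -2, -2, -5, +7
Step 2: Count signs: positive = 6, negative = 8.
Step 3: Under H0: P(positive) = 0.5, so the number of positives S ~ Bin(14, 0.5).
Step 4: Two-sided exact p-value = sum of Bin(14,0.5) probabilities at or below the observed probability = 0.790527.
Step 5: alpha = 0.05. fail to reject H0.

n_eff = 14, pos = 6, neg = 8, p = 0.790527, fail to reject H0.


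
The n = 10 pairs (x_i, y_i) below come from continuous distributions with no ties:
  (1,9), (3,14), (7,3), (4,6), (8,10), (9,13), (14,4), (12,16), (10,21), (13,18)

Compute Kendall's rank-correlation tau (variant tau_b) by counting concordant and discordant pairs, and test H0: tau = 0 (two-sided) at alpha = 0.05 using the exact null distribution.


Step 1: Enumerate the 45 unordered pairs (i,j) with i<j and classify each by sign(x_j-x_i) * sign(y_j-y_i).
  (1,2):dx=+2,dy=+5->C; (1,3):dx=+6,dy=-6->D; (1,4):dx=+3,dy=-3->D; (1,5):dx=+7,dy=+1->C
  (1,6):dx=+8,dy=+4->C; (1,7):dx=+13,dy=-5->D; (1,8):dx=+11,dy=+7->C; (1,9):dx=+9,dy=+12->C
  (1,10):dx=+12,dy=+9->C; (2,3):dx=+4,dy=-11->D; (2,4):dx=+1,dy=-8->D; (2,5):dx=+5,dy=-4->D
  (2,6):dx=+6,dy=-1->D; (2,7):dx=+11,dy=-10->D; (2,8):dx=+9,dy=+2->C; (2,9):dx=+7,dy=+7->C
  (2,10):dx=+10,dy=+4->C; (3,4):dx=-3,dy=+3->D; (3,5):dx=+1,dy=+7->C; (3,6):dx=+2,dy=+10->C
  (3,7):dx=+7,dy=+1->C; (3,8):dx=+5,dy=+13->C; (3,9):dx=+3,dy=+18->C; (3,10):dx=+6,dy=+15->C
  (4,5):dx=+4,dy=+4->C; (4,6):dx=+5,dy=+7->C; (4,7):dx=+10,dy=-2->D; (4,8):dx=+8,dy=+10->C
  (4,9):dx=+6,dy=+15->C; (4,10):dx=+9,dy=+12->C; (5,6):dx=+1,dy=+3->C; (5,7):dx=+6,dy=-6->D
  (5,8):dx=+4,dy=+6->C; (5,9):dx=+2,dy=+11->C; (5,10):dx=+5,dy=+8->C; (6,7):dx=+5,dy=-9->D
  (6,8):dx=+3,dy=+3->C; (6,9):dx=+1,dy=+8->C; (6,10):dx=+4,dy=+5->C; (7,8):dx=-2,dy=+12->D
  (7,9):dx=-4,dy=+17->D; (7,10):dx=-1,dy=+14->D; (8,9):dx=-2,dy=+5->D; (8,10):dx=+1,dy=+2->C
  (9,10):dx=+3,dy=-3->D
Step 2: C = 28, D = 17, total pairs = 45.
Step 3: tau = (C - D)/(n(n-1)/2) = (28 - 17)/45 = 0.244444.
Step 4: Exact two-sided p-value (enumerate n! = 3628800 permutations of y under H0): p = 0.380720.
Step 5: alpha = 0.05. fail to reject H0.

tau_b = 0.2444 (C=28, D=17), p = 0.380720, fail to reject H0.


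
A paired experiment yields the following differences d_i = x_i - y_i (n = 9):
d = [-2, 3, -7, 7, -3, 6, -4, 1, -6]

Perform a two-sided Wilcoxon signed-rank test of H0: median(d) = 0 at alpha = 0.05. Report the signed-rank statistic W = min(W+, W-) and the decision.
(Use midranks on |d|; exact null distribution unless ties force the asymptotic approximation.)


Step 1: Drop any zero differences (none here) and take |d_i|.
|d| = [2, 3, 7, 7, 3, 6, 4, 1, 6]
Step 2: Midrank |d_i| (ties get averaged ranks).
ranks: |2|->2, |3|->3.5, |7|->8.5, |7|->8.5, |3|->3.5, |6|->6.5, |4|->5, |1|->1, |6|->6.5
Step 3: Attach original signs; sum ranks with positive sign and with negative sign.
W+ = 3.5 + 8.5 + 6.5 + 1 = 19.5
W- = 2 + 8.5 + 3.5 + 5 + 6.5 = 25.5
(Check: W+ + W- = 45 should equal n(n+1)/2 = 45.)
Step 4: Test statistic W = min(W+, W-) = 19.5.
Step 5: Ties in |d|, so use the tie-corrected normal approximation.
        E[W] = n(n+1)/4 = 9*10/4 = 22.5.
        Tie groups: |d|=3 (t=2), |d|=6 (t=2), |d|=7 (t=2); sum(t^3 - t) = 18.
        Var[W] = n(n+1)(2n+1)/24 - sum(t^3-t)/48 = 1710/24 - 18/48 = 70.875.
        z = (W - E[W]) / sqrt(Var[W]) = (19.5 - 22.5) / 8.4187 = -0.3563.
        Two-sided p = 2*Phi(z) = 0.721580.
Step 6: alpha = 0.05. fail to reject H0.

W+ = 19.5, W- = 25.5, W = min = 19.5, p = 0.721580, fail to reject H0.


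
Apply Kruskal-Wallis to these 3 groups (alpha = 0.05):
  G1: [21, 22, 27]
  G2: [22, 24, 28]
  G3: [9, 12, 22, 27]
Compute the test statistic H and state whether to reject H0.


Step 1: Combine all N = 10 observations and assign midranks.
sorted (value, group, rank): (9,G3,1), (12,G3,2), (21,G1,3), (22,G1,5), (22,G2,5), (22,G3,5), (24,G2,7), (27,G1,8.5), (27,G3,8.5), (28,G2,10)
Step 2: Sum ranks within each group.
R_1 = 16.5 (n_1 = 3)
R_2 = 22 (n_2 = 3)
R_3 = 16.5 (n_3 = 4)
Step 3: H = 12/(N(N+1)) * sum(R_i^2/n_i) - 3(N+1)
     = 12/(10*11) * (16.5^2/3 + 22^2/3 + 16.5^2/4) - 3*11
     = 0.109091 * 320.146 - 33
     = 1.925000.
Step 4: Ties present; correction factor C = 1 - 30/(10^3 - 10) = 0.969697. Corrected H = 1.925000 / 0.969697 = 1.985156.
Step 5: Under H0, H ~ chi^2(2); p-value = 0.370620.
Step 6: alpha = 0.05. fail to reject H0.

H = 1.9852, df = 2, p = 0.370620, fail to reject H0.


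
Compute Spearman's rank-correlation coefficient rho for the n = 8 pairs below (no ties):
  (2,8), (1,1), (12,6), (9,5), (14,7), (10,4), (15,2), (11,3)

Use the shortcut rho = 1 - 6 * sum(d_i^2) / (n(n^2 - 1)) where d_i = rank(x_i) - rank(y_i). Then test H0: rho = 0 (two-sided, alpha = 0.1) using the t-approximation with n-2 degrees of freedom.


Step 1: Rank x and y separately (midranks; no ties here).
rank(x): 2->2, 1->1, 12->6, 9->3, 14->7, 10->4, 15->8, 11->5
rank(y): 8->8, 1->1, 6->6, 5->5, 7->7, 4->4, 2->2, 3->3
Step 2: d_i = R_x(i) - R_y(i); compute d_i^2.
  (2-8)^2=36, (1-1)^2=0, (6-6)^2=0, (3-5)^2=4, (7-7)^2=0, (4-4)^2=0, (8-2)^2=36, (5-3)^2=4
sum(d^2) = 80.
Step 3: rho = 1 - 6*80 / (8*(8^2 - 1)) = 1 - 480/504 = 0.047619.
Step 4: Under H0, t = rho * sqrt((n-2)/(1-rho^2)) = 0.1168 ~ t(6).
Step 5: Two-sided p-value from the t-distribution with 6 df = 0.910849.
Step 6: alpha = 0.1. fail to reject H0.

rho = 0.0476, p = 0.910849, fail to reject H0 at alpha = 0.1.


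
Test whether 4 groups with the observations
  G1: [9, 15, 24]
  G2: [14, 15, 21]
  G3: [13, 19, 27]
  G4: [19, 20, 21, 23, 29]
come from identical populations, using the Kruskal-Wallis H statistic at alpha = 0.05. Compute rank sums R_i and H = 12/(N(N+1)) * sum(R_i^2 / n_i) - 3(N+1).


Step 1: Combine all N = 14 observations and assign midranks.
sorted (value, group, rank): (9,G1,1), (13,G3,2), (14,G2,3), (15,G1,4.5), (15,G2,4.5), (19,G3,6.5), (19,G4,6.5), (20,G4,8), (21,G2,9.5), (21,G4,9.5), (23,G4,11), (24,G1,12), (27,G3,13), (29,G4,14)
Step 2: Sum ranks within each group.
R_1 = 17.5 (n_1 = 3)
R_2 = 17 (n_2 = 3)
R_3 = 21.5 (n_3 = 3)
R_4 = 49 (n_4 = 5)
Step 3: H = 12/(N(N+1)) * sum(R_i^2/n_i) - 3(N+1)
     = 12/(14*15) * (17.5^2/3 + 17^2/3 + 21.5^2/3 + 49^2/5) - 3*15
     = 0.057143 * 832.7 - 45
     = 2.582857.
Step 4: Ties present; correction factor C = 1 - 18/(14^3 - 14) = 0.993407. Corrected H = 2.582857 / 0.993407 = 2.600000.
Step 5: Under H0, H ~ chi^2(3); p-value = 0.457490.
Step 6: alpha = 0.05. fail to reject H0.

H = 2.6000, df = 3, p = 0.457490, fail to reject H0.


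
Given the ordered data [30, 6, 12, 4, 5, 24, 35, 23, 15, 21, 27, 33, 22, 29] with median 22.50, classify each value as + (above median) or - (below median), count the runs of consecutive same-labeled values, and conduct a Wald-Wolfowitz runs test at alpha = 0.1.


Step 1: Compute median = 22.50; label A = above, B = below.
Labels in order: ABBBBAAABBAABA  (n_A = 7, n_B = 7)
Step 2: Count runs R = 7.
Step 3: Under H0 (random ordering), E[R] = 2*n_A*n_B/(n_A+n_B) + 1 = 2*7*7/14 + 1 = 8.0000.
        Var[R] = 2*n_A*n_B*(2*n_A*n_B - n_A - n_B) / ((n_A+n_B)^2 * (n_A+n_B-1)) = 8232/2548 = 3.2308.
        SD[R] = 1.7974.
Step 4: Continuity-corrected z = (R + 0.5 - E[R]) / SD[R] = (7 + 0.5 - 8.0000) / 1.7974 = -0.2782.
Step 5: Two-sided p-value via normal approximation = 2*(1 - Phi(|z|)) = 0.780879.
Step 6: alpha = 0.1. fail to reject H0.

R = 7, z = -0.2782, p = 0.780879, fail to reject H0.


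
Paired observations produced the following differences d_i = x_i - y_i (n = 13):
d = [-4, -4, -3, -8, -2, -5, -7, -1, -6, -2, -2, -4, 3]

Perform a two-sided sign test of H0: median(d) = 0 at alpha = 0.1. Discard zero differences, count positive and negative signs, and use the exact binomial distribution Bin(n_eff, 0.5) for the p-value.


Step 1: Discard zero differences. Original n = 13; n_eff = number of nonzero differences = 13.
Nonzero differences (with sign): -4, -4, -3, -8, -2, -5, -7, -1, -6, -2, -2, -4, +3
Step 2: Count signs: positive = 1, negative = 12.
Step 3: Under H0: P(positive) = 0.5, so the number of positives S ~ Bin(13, 0.5).
Step 4: Two-sided exact p-value = sum of Bin(13,0.5) probabilities at or below the observed probability = 0.003418.
Step 5: alpha = 0.1. reject H0.

n_eff = 13, pos = 1, neg = 12, p = 0.003418, reject H0.


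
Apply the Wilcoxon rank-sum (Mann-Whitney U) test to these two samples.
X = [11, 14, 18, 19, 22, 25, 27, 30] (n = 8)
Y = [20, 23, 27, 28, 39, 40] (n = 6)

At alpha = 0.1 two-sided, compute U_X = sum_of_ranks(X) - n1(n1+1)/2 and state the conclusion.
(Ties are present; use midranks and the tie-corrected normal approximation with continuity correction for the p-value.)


Step 1: Combine and sort all 14 observations; assign midranks.
sorted (value, group): (11,X), (14,X), (18,X), (19,X), (20,Y), (22,X), (23,Y), (25,X), (27,X), (27,Y), (28,Y), (30,X), (39,Y), (40,Y)
ranks: 11->1, 14->2, 18->3, 19->4, 20->5, 22->6, 23->7, 25->8, 27->9.5, 27->9.5, 28->11, 30->12, 39->13, 40->14
Step 2: Rank sum for X: R1 = 1 + 2 + 3 + 4 + 6 + 8 + 9.5 + 12 = 45.5.
Step 3: U_X = R1 - n1(n1+1)/2 = 45.5 - 8*9/2 = 45.5 - 36 = 9.5.
       U_Y = n1*n2 - U_X = 48 - 9.5 = 38.5.
Step 4: Ties are present, so use the tie-corrected normal approximation (with continuity correction) for the p-value.
Step 5: p-value = 0.070392; compare to alpha = 0.1. reject H0.

U_X = 9.5, p = 0.070392, reject H0 at alpha = 0.1.
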